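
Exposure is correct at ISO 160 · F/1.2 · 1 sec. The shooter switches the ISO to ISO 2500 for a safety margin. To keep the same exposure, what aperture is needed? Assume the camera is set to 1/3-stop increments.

f/5

ISO: 160 → 200 → 250 → 320 → 400 → 500 → 640 → 800 → 1000 → 1250 → 1600 → 2000 → 2500 — 4 stops raised (brighter).
Need 4 stops darker from the aperture: f/1.2 → f/1.4 → f/1.6 → f/1.8 → f/2 → f/2.2 → f/2.5 → f/2.8 → f/3.2 → f/3.5 → f/4 → f/4.5 → f/5.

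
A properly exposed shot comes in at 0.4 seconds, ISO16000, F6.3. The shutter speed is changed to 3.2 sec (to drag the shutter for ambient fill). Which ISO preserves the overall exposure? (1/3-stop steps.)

Shutter speed: 0.4 → 0.5 → 0.6 → 0.8 → 1 → 1.3 → 1.6 → 2 → 2.5 → 3.2 — 3 stops longer (brighter).
Need 3 stops darker from the ISO: 16000 → 12800 → 10000 → 8000 → 6400 → 5000 → 4000 → 3200 → 2500 → 2000.

ISO 2000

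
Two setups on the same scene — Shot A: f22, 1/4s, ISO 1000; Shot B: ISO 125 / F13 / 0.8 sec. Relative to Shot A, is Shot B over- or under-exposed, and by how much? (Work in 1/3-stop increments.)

Aperture: f/22 → f/20 → f/18 → f/16 → f/14 → f/13 — 1 2/3 stops larger aperture (brighter).
Shutter speed: 1/4 → 0.3 → 0.4 → 0.5 → 0.6 → 0.8 — 1 2/3 stops longer (brighter).
ISO: 1000 → 800 → 640 → 500 → 400 → 320 → 250 → 200 → 160 → 125 — 3 stops dropped (darker).
Net: +1 2/3 +1 2/3 −3 = +1/3 stops.

1/3 stop brighter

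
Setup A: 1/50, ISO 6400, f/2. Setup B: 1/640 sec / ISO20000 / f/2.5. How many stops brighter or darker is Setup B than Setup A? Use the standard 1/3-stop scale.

2 2/3 stops darker

Aperture: f/2 → f/2.2 → f/2.5 — 2/3 stop narrower (darker).
Shutter speed: 1/50 → 1/60 → 1/80 → 1/100 → 1/125 → 1/160 → 1/200 → 1/250 → 1/320 → 1/400 → 1/500 → 1/640 — 3 2/3 stops shorter (darker).
ISO: 6400 → 8000 → 10000 → 12800 → 16000 → 20000 — 1 2/3 stops higher (brighter).
Net: −2/3 −3 2/3 +1 2/3 = −2 2/3 stops.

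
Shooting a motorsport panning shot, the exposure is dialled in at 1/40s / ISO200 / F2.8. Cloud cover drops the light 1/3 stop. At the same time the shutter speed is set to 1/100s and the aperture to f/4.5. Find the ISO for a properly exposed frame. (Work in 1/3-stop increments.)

ISO 1600

Scene light: 1/3 stop darker.
Shutter speed: 1/40 → 1/50 → 1/60 → 1/80 → 1/100 — 1 1/3 stops faster (darker).
Aperture: f/2.8 → f/3.2 → f/3.5 → f/4 → f/4.5 — 1 1/3 stops smaller aperture (darker).
Net so far: 3 stops darker. ISO: 200 → 250 → 320 → 400 → 500 → 640 → 800 → 1000 → 1250 → 1600.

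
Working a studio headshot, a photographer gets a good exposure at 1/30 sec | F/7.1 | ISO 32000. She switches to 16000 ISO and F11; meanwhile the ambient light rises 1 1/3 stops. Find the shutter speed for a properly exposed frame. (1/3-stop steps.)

1/15s

Scene light: 1 1/3 stops brighter.
ISO: 32000 → 25600 → 20000 → 16000 — 1 stop dropped (darker).
Aperture: f/7.1 → f/8 → f/9 → f/10 → f/11 — 1 1/3 stops stopped down (darker).
Net so far: 1 stop darker. Shutter speed: 1/30 → 1/25 → 1/20 → 1/15.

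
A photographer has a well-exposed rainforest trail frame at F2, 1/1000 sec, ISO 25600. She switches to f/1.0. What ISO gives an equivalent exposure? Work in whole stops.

ISO 6400

Aperture: f/2 → f/1.4 → f/1.0 — 2 stops opened up (brighter).
Need 2 stops darker from the ISO: 25600 → 12800 → 6400.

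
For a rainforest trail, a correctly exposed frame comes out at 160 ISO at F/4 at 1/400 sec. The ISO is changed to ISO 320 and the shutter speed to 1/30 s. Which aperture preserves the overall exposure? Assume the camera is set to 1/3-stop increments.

ISO: 160 → 200 → 250 → 320 — 1 stop raised (brighter).
Shutter speed: 1/400 → 1/320 → 1/250 → 1/200 → 1/160 → 1/125 → 1/100 → 1/80 → 1/60 → 1/50 → 1/40 → 1/30 — 3 2/3 stops slower (brighter).
Net change so far: 4 2/3 stops brighter. Offset with the aperture: f/4 → f/4.5 → f/5 → f/5.6 → f/6.3 → f/7.1 → f/8 → f/9 → f/10 → f/11 → f/13 → f/14 → f/16 → f/18 → f/20.

f/20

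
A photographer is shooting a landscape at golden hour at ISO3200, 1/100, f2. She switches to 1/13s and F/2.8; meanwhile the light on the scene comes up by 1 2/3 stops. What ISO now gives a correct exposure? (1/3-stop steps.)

ISO 250

Scene light: 1 2/3 stops brighter.
Shutter speed: 1/100 → 1/80 → 1/60 → 1/50 → 1/40 → 1/30 → 1/25 → 1/20 → 1/15 → 1/13 — 3 stops longer (brighter).
Aperture: f/2 → f/2.2 → f/2.5 → f/2.8 — 1 stop narrower (darker).
Net so far: 3 2/3 stops brighter. ISO: 3200 → 2500 → 2000 → 1600 → 1250 → 1000 → 800 → 640 → 500 → 400 → 320 → 250.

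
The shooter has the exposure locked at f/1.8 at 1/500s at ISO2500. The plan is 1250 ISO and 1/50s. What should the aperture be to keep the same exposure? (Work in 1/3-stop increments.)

f/4

ISO: 2500 → 2000 → 1600 → 1250 — 1 stop lower (darker).
Shutter speed: 1/500 → 1/400 → 1/320 → 1/250 → 1/200 → 1/160 → 1/125 → 1/100 → 1/80 → 1/60 → 1/50 — 3 1/3 stops longer (brighter).
Net change so far: 2 1/3 stops brighter. Offset with the aperture: f/1.8 → f/2 → f/2.2 → f/2.5 → f/2.8 → f/3.2 → f/3.5 → f/4.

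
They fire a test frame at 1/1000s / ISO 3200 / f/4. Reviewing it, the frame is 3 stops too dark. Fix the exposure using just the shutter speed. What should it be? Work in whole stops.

Underexposed by 3 stops → need 3 stops brighter.
Shutter speed: 1/1000 → 1/500 → 1/250 → 1/125.

1/125s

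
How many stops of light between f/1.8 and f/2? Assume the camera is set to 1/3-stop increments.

1/3 stop

f/1.8 → f/2 — count the steps: 1 third-stops = 1/3 stop.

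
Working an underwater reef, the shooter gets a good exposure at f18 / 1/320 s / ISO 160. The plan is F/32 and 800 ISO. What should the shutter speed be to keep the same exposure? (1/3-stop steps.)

Aperture: f/18 → f/20 → f/22 → f/25 → f/29 → f/32 — 1 2/3 stops smaller aperture (darker).
ISO: 160 → 200 → 250 → 320 → 400 → 500 → 640 → 800 — 2 1/3 stops higher (brighter).
Net change so far: 2/3 stop brighter. Offset with the shutter speed: 1/320 → 1/400 → 1/500.

1/500s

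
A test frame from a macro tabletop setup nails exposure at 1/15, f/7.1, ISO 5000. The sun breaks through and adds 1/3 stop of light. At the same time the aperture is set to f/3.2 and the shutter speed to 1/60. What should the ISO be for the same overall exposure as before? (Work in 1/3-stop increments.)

ISO 3200

Scene light: 1/3 stop brighter.
Aperture: f/7.1 → f/6.3 → f/5.6 → f/5 → f/4.5 → f/4 → f/3.5 → f/3.2 — 2 1/3 stops larger aperture (brighter).
Shutter speed: 1/15 → 1/20 → 1/25 → 1/30 → 1/40 → 1/50 → 1/60 — 2 stops faster (darker).
Net so far: 2/3 stop brighter. ISO: 5000 → 4000 → 3200.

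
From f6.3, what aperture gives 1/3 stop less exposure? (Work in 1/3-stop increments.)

Aperture: f/6.3 → f/7.1 — 1/3 stop smaller aperture (darker).

f/7.1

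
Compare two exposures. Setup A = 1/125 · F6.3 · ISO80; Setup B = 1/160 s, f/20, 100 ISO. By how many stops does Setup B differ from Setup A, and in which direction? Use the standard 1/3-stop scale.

Aperture: f/6.3 → f/7.1 → f/8 → f/9 → f/10 → f/11 → f/13 → f/14 → f/16 → f/18 → f/20 — 3 1/3 stops smaller aperture (darker).
Shutter speed: 1/125 → 1/160 — 1/3 stop faster (darker).
ISO: 80 → 100 — 1/3 stop higher (brighter).
Net: −3 1/3 −1/3 +1/3 = −3 1/3 stops.

3 1/3 stops darker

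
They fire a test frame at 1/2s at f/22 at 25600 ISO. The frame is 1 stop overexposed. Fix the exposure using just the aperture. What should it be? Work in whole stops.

f/32

Overexposed by 1 stop → need 1 stop darker.
Aperture: f/22 → f/32.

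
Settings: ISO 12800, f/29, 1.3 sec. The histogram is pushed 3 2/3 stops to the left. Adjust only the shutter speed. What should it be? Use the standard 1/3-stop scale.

Underexposed by 3 2/3 stops → need 3 2/3 stops brighter.
Shutter speed: 1.3 → 1.6 → 2 → 2.5 → 3.2 → 4 → 5 → 6 → 8 → 10 → 13 → 15.

15 s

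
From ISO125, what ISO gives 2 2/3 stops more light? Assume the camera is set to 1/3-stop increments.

ISO: 125 → 160 → 200 → 250 → 320 → 400 → 500 → 640 → 800 — 2 2/3 stops higher (brighter).

ISO 800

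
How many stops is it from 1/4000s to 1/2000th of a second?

1/4000 → 1/2000 — count the steps: 1 stop.

1 stop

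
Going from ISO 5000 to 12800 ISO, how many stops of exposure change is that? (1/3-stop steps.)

5000 → 6400 → 8000 → 10000 → 12800 — count the steps: 4 third-stops = 1 1/3 stops.

1 1/3 stops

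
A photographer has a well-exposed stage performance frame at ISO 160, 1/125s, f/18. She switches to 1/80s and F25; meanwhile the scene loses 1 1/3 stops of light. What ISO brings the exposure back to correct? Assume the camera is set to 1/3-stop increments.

Scene light: 1 1/3 stops darker.
Shutter speed: 1/125 → 1/100 → 1/80 — 2/3 stop longer (brighter).
Aperture: f/18 → f/20 → f/22 → f/25 — 1 stop narrower (darker).
Net so far: 1 2/3 stops darker. ISO: 160 → 200 → 250 → 320 → 400 → 500.

ISO 500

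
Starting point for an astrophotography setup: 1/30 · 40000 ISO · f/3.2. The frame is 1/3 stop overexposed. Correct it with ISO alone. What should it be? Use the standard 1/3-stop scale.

ISO 32000

Overexposed by 1/3 stop → need 1/3 stop darker.
ISO: 40000 → 32000.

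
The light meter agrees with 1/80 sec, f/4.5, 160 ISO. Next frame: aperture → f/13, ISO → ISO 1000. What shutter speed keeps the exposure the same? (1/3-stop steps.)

1/60s

Aperture: f/4.5 → f/5 → f/5.6 → f/6.3 → f/7.1 → f/8 → f/9 → f/10 → f/11 → f/13 — 3 stops stopped down (darker).
ISO: 160 → 200 → 250 → 320 → 400 → 500 → 640 → 800 → 1000 — 2 2/3 stops raised (brighter).
Net change so far: 1/3 stop darker. Offset with the shutter speed: 1/80 → 1/60.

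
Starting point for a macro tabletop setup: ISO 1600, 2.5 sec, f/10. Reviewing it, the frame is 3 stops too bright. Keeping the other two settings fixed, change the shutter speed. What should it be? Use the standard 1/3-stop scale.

0.3 s

Overexposed by 3 stops → need 3 stops darker.
Shutter speed: 2.5 → 2 → 1.6 → 1.3 → 1 → 0.8 → 0.6 → 0.5 → 0.4 → 0.3.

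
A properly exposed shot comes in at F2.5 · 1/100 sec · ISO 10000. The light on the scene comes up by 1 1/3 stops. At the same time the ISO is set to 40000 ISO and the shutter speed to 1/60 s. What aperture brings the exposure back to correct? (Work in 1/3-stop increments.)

f/10

Scene light: 1 1/3 stops brighter.
ISO: 10000 → 12800 → 16000 → 20000 → 25600 → 32000 → 40000 — 2 stops raised (brighter).
Shutter speed: 1/100 → 1/80 → 1/60 — 2/3 stop longer (brighter).
Net so far: 4 stops brighter. Aperture: f/2.5 → f/2.8 → f/3.2 → f/3.5 → f/4 → f/4.5 → f/5 → f/5.6 → f/6.3 → f/7.1 → f/8 → f/9 → f/10.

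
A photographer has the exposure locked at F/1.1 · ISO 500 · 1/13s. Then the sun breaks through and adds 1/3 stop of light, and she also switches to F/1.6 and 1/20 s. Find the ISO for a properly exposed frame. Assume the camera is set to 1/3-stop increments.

Scene light: 1/3 stop brighter.
Aperture: f/1.1 → f/1.2 → f/1.4 → f/1.6 — 1 stop stopped down (darker).
Shutter speed: 1/13 → 1/15 → 1/20 — 2/3 stop shorter (darker).
Net so far: 1 1/3 stops darker. ISO: 500 → 640 → 800 → 1000 → 1250.

ISO 1250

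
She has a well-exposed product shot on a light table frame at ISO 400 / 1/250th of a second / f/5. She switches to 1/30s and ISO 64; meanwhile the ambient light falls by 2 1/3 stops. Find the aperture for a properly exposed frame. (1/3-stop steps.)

Scene light: 2 1/3 stops darker.
Shutter speed: 1/250 → 1/200 → 1/160 → 1/125 → 1/100 → 1/80 → 1/60 → 1/50 → 1/40 → 1/30 — 3 stops longer (brighter).
ISO: 400 → 320 → 250 → 200 → 160 → 125 → 100 → 80 → 64 — 2 2/3 stops dropped (darker).
Net so far: 2 stops darker. Aperture: f/5 → f/4.5 → f/4 → f/3.5 → f/3.2 → f/2.8 → f/2.5.

f/2.5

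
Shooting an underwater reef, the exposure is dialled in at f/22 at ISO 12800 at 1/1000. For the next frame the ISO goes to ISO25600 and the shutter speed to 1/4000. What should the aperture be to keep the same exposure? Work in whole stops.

f/16

ISO: 12800 → 25600 — 1 stop higher (brighter).
Shutter speed: 1/1000 → 1/2000 → 1/4000 — 2 stops faster (darker).
Net change so far: 1 stop darker. Offset with the aperture: f/22 → f/16.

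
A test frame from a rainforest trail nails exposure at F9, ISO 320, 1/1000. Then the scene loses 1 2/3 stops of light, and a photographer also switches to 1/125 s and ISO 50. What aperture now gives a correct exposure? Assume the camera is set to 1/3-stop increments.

f/5.6

Scene light: 1 2/3 stops darker.
Shutter speed: 1/1000 → 1/800 → 1/640 → 1/500 → 1/400 → 1/320 → 1/250 → 1/200 → 1/160 → 1/125 — 3 stops longer (brighter).
ISO: 320 → 250 → 200 → 160 → 125 → 100 → 80 → 64 → 50 — 2 2/3 stops lower (darker).
Net so far: 1 1/3 stops darker. Aperture: f/9 → f/8 → f/7.1 → f/6.3 → f/5.6.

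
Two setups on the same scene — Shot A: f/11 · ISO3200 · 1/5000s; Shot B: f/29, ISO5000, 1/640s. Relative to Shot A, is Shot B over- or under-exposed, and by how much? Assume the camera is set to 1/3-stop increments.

Aperture: f/11 → f/13 → f/14 → f/16 → f/18 → f/20 → f/22 → f/25 → f/29 — 2 2/3 stops smaller aperture (darker).
Shutter speed: 1/5000 → 1/4000 → 1/3200 → 1/2500 → 1/2000 → 1/1600 → 1/1250 → 1/1000 → 1/800 → 1/640 — 3 stops slower (brighter).
ISO: 3200 → 4000 → 5000 — 2/3 stop raised (brighter).
Net: −2 2/3 +3 +2/3 = +1 stop.

1 stop brighter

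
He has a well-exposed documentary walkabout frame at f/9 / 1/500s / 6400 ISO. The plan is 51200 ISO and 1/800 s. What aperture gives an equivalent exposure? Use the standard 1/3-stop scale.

f/20

ISO: 6400 → 8000 → 10000 → 12800 → 16000 → 20000 → 25600 → 32000 → 40000 → 51200 — 3 stops raised (brighter).
Shutter speed: 1/500 → 1/640 → 1/800 — 2/3 stop faster (darker).
Net change so far: 2 1/3 stops brighter. Offset with the aperture: f/9 → f/10 → f/11 → f/13 → f/14 → f/16 → f/18 → f/20.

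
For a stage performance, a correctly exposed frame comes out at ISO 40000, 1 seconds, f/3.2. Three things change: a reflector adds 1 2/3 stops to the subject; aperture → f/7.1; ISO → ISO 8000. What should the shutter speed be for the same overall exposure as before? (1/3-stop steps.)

Scene light: 1 2/3 stops brighter.
Aperture: f/3.2 → f/3.5 → f/4 → f/4.5 → f/5 → f/5.6 → f/6.3 → f/7.1 — 2 1/3 stops stopped down (darker).
ISO: 40000 → 32000 → 25600 → 20000 → 16000 → 12800 → 10000 → 8000 — 2 1/3 stops dropped (darker).
Net so far: 3 stops darker. Shutter speed: 1 → 1.3 → 1.6 → 2 → 2.5 → 3.2 → 4 → 5 → 6 → 8.

8 s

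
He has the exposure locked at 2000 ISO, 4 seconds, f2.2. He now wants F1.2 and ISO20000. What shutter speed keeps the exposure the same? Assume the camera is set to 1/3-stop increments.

Aperture: f/2.2 → f/2 → f/1.8 → f/1.6 → f/1.4 → f/1.2 — 1 2/3 stops larger aperture (brighter).
ISO: 2000 → 2500 → 3200 → 4000 → 5000 → 6400 → 8000 → 10000 → 12800 → 16000 → 20000 — 3 1/3 stops raised (brighter).
Net change so far: 5 stops brighter. Offset with the shutter speed: 4 → 3.2 → 2.5 → 2 → 1.6 → 1.3 → 1 → 0.8 → 0.6 → 0.5 → 0.4 → 0.3 → 1/4 → 1/5 → 1/6 → 1/8.

1/8s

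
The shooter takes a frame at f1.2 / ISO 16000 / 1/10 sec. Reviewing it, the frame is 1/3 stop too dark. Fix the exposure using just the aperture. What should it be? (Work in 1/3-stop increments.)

Underexposed by 1/3 stop → need 1/3 stop brighter.
Aperture: f/1.2 → f/1.1.

f/1.1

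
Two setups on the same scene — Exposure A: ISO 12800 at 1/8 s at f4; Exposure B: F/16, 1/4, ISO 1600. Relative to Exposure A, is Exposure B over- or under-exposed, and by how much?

Aperture: f/4 → f/5.6 → f/8 → f/11 → f/16 — 4 stops narrower (darker).
Shutter speed: 1/8 → 1/4 — 1 stop slower (brighter).
ISO: 12800 → 6400 → 3200 → 1600 — 3 stops lower (darker).
Net: −4 +1 −3 = −6 stops.

6 stops darker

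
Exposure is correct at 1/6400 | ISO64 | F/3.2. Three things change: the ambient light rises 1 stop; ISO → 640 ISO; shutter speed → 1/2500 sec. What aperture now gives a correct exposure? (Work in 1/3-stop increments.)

f/22

Scene light: 1 stop brighter.
ISO: 64 → 80 → 100 → 125 → 160 → 200 → 250 → 320 → 400 → 500 → 640 — 3 1/3 stops higher (brighter).
Shutter speed: 1/6400 → 1/5000 → 1/4000 → 1/3200 → 1/2500 — 1 1/3 stops slower (brighter).
Net so far: 5 2/3 stops brighter. Aperture: f/3.2 → f/3.5 → f/4 → f/4.5 → f/5 → f/5.6 → f/6.3 → f/7.1 → f/8 → f/9 → f/10 → f/11 → f/13 → f/14 → f/16 → f/18 → f/20 → f/22.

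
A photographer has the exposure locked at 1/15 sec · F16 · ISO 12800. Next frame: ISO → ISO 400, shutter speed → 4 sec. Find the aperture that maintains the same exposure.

f/22

ISO: 12800 → 6400 → 3200 → 1600 → 800 → 400 — 5 stops lower (darker).
Shutter speed: 1/15 → 1/8 → 1/4 → 1/2 → 1 → 2 → 4 — 6 stops longer (brighter).
Net change so far: 1 stop brighter. Offset with the aperture: f/16 → f/22.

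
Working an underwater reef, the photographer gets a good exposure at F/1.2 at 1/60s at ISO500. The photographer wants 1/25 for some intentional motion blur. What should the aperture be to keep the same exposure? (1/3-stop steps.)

f/2

Shutter speed: 1/60 → 1/50 → 1/40 → 1/30 → 1/25 — 1 1/3 stops longer (brighter).
Need 1 1/3 stops darker from the aperture: f/1.2 → f/1.4 → f/1.6 → f/1.8 → f/2.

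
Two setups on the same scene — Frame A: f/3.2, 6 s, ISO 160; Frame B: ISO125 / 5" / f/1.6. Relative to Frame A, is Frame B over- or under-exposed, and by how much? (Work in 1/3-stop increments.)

Aperture: f/3.2 → f/2.8 → f/2.5 → f/2.2 → f/2 → f/1.8 → f/1.6 — 2 stops larger aperture (brighter).
Shutter speed: 6 → 5 — 1/3 stop faster (darker).
ISO: 160 → 125 — 1/3 stop dropped (darker).
Net: +2 −1/3 −1/3 = +1 1/3 stops.

1 1/3 stops brighter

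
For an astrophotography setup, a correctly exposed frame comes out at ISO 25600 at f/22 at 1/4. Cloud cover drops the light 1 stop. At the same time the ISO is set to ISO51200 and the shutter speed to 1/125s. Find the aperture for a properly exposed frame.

f/4

Scene light: 1 stop darker.
ISO: 25600 → 51200 — 1 stop raised (brighter).
Shutter speed: 1/4 → 1/8 → 1/15 → 1/30 → 1/60 → 1/125 — 5 stops shorter (darker).
Net so far: 5 stops darker. Aperture: f/22 → f/16 → f/11 → f/8 → f/5.6 → f/4.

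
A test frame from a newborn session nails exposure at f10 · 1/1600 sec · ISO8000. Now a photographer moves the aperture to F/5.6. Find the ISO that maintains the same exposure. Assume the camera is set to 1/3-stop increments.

Aperture: f/10 → f/9 → f/8 → f/7.1 → f/6.3 → f/5.6 — 1 2/3 stops opened up (brighter).
Need 1 2/3 stops darker from the ISO: 8000 → 6400 → 5000 → 4000 → 3200 → 2500.

ISO 2500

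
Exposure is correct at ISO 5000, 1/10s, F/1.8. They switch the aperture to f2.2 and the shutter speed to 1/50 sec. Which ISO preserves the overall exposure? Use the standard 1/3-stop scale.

Aperture: f/1.8 → f/2 → f/2.2 — 2/3 stop stopped down (darker).
Shutter speed: 1/10 → 1/13 → 1/15 → 1/20 → 1/25 → 1/30 → 1/40 → 1/50 — 2 1/3 stops shorter (darker).
Net change so far: 3 stops darker. Offset with the ISO: 5000 → 6400 → 8000 → 10000 → 12800 → 16000 → 20000 → 25600 → 32000 → 40000.

ISO 40000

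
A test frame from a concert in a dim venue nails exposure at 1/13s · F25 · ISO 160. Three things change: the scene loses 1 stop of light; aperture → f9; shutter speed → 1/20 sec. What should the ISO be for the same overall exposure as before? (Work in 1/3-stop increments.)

ISO 64

Scene light: 1 stop darker.
Aperture: f/25 → f/22 → f/20 → f/18 → f/16 → f/14 → f/13 → f/11 → f/10 → f/9 — 3 stops opened up (brighter).
Shutter speed: 1/13 → 1/15 → 1/20 — 2/3 stop faster (darker).
Net so far: 1 1/3 stops brighter. ISO: 160 → 125 → 100 → 80 → 64.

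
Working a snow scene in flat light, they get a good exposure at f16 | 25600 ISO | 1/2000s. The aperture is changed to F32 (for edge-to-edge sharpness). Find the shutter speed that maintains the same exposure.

1/500s

Aperture: f/16 → f/22 → f/32 — 2 stops stopped down (darker).
Need 2 stops brighter from the shutter speed: 1/2000 → 1/1000 → 1/500.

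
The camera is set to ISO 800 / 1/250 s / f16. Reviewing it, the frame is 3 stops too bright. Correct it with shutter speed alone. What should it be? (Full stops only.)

Overexposed by 3 stops → need 3 stops darker.
Shutter speed: 1/250 → 1/500 → 1/1000 → 1/2000.

1/2000s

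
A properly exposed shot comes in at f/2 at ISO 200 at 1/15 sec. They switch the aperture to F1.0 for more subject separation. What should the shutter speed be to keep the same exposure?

1/60s

Aperture: f/2 → f/1.4 → f/1.0 — 2 stops opened up (brighter).
Need 2 stops darker from the shutter speed: 1/15 → 1/30 → 1/60.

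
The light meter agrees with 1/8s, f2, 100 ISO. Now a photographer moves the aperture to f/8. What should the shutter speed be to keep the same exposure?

Aperture: f/2 → f/2.8 → f/4 → f/5.6 → f/8 — 4 stops stopped down (darker).
Need 4 stops brighter from the shutter speed: 1/8 → 1/4 → 1/2 → 1 → 2.

2 s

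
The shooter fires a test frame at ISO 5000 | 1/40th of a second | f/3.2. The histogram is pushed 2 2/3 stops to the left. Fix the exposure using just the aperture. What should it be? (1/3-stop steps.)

f/1.2

Underexposed by 2 2/3 stops → need 2 2/3 stops brighter.
Aperture: f/3.2 → f/2.8 → f/2.5 → f/2.2 → f/2 → f/1.8 → f/1.6 → f/1.4 → f/1.2.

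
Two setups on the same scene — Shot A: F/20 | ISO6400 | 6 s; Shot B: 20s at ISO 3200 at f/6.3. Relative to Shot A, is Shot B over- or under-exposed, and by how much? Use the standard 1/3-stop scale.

4 stops brighter

Aperture: f/20 → f/18 → f/16 → f/14 → f/13 → f/11 → f/10 → f/9 → f/8 → f/7.1 → f/6.3 — 3 1/3 stops opened up (brighter).
Shutter speed: 6 → 8 → 10 → 13 → 15 → 20 — 1 2/3 stops slower (brighter).
ISO: 6400 → 5000 → 4000 → 3200 — 1 stop dropped (darker).
Net: +3 1/3 +1 2/3 −1 = +4 stops.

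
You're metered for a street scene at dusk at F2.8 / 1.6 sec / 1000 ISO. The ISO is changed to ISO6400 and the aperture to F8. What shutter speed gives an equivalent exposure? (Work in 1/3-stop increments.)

2 s

ISO: 1000 → 1250 → 1600 → 2000 → 2500 → 3200 → 4000 → 5000 → 6400 — 2 2/3 stops higher (brighter).
Aperture: f/2.8 → f/3.2 → f/3.5 → f/4 → f/4.5 → f/5 → f/5.6 → f/6.3 → f/7.1 → f/8 — 3 stops stopped down (darker).
Net change so far: 1/3 stop darker. Offset with the shutter speed: 1.6 → 2.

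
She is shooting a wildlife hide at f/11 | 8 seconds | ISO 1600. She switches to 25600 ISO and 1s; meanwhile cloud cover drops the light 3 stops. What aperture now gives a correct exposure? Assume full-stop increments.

Scene light: 3 stops darker.
ISO: 1600 → 3200 → 6400 → 12800 → 25600 — 4 stops raised (brighter).
Shutter speed: 8 → 4 → 2 → 1 — 3 stops shorter (darker).
Net so far: 2 stops darker. Aperture: f/11 → f/8 → f/5.6.

f/5.6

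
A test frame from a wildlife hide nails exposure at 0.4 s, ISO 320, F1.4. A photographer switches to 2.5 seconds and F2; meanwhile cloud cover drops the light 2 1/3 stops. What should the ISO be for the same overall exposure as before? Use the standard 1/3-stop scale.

ISO 500

Scene light: 2 1/3 stops darker.
Shutter speed: 0.4 → 0.5 → 0.6 → 0.8 → 1 → 1.3 → 1.6 → 2 → 2.5 — 2 2/3 stops slower (brighter).
Aperture: f/1.4 → f/1.6 → f/1.8 → f/2 — 1 stop narrower (darker).
Net so far: 2/3 stop darker. ISO: 320 → 400 → 500.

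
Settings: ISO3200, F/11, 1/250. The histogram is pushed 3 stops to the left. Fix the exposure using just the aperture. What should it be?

Underexposed by 3 stops → need 3 stops brighter.
Aperture: f/11 → f/8 → f/5.6 → f/4.

f/4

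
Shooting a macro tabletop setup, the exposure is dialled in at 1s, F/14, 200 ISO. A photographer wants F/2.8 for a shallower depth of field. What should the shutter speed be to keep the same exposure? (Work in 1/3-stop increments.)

Aperture: f/14 → f/13 → f/11 → f/10 → f/9 → f/8 → f/7.1 → f/6.3 → f/5.6 → f/5 → f/4.5 → f/4 → f/3.5 → f/3.2 → f/2.8 — 4 2/3 stops larger aperture (brighter).
Need 4 2/3 stops darker from the shutter speed: 1 → 0.8 → 0.6 → 0.5 → 0.4 → 0.3 → 1/4 → 1/5 → 1/6 → 1/8 → 1/10 → 1/13 → 1/15 → 1/20 → 1/25.

1/25s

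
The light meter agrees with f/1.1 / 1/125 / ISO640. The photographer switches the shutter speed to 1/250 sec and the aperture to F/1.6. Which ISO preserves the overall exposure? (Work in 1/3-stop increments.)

ISO 2500

Shutter speed: 1/125 → 1/160 → 1/200 → 1/250 — 1 stop faster (darker).
Aperture: f/1.1 → f/1.2 → f/1.4 → f/1.6 — 1 stop narrower (darker).
Net change so far: 2 stops darker. Offset with the ISO: 640 → 800 → 1000 → 1250 → 1600 → 2000 → 2500.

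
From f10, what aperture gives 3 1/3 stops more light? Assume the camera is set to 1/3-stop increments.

Aperture: f/10 → f/9 → f/8 → f/7.1 → f/6.3 → f/5.6 → f/5 → f/4.5 → f/4 → f/3.5 → f/3.2 — 3 1/3 stops larger aperture (brighter).

f/3.2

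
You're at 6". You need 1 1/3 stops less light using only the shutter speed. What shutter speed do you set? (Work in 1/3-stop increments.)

Shutter speed: 6 → 5 → 4 → 3.2 → 2.5 — 1 1/3 stops shorter (darker).

2.5 s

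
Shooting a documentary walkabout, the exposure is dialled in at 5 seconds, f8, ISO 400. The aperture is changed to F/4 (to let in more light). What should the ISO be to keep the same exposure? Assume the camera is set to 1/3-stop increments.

ISO 100

Aperture: f/8 → f/7.1 → f/6.3 → f/5.6 → f/5 → f/4.5 → f/4 — 2 stops wider (brighter).
Need 2 stops darker from the ISO: 400 → 320 → 250 → 200 → 160 → 125 → 100.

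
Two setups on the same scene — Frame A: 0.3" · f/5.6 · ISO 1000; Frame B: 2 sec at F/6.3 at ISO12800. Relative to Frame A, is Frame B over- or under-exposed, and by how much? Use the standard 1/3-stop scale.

Aperture: f/5.6 → f/6.3 — 1/3 stop smaller aperture (darker).
Shutter speed: 0.3 → 0.4 → 0.5 → 0.6 → 0.8 → 1 → 1.3 → 1.6 → 2 — 2 2/3 stops slower (brighter).
ISO: 1000 → 1250 → 1600 → 2000 → 2500 → 3200 → 4000 → 5000 → 6400 → 8000 → 10000 → 12800 — 3 2/3 stops higher (brighter).
Net: −1/3 +2 2/3 +3 2/3 = +6 stops.

6 stops brighter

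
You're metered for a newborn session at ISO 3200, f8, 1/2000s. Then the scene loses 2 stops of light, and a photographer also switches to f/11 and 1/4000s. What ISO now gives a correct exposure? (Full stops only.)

ISO 51200

Scene light: 2 stops darker.
Aperture: f/8 → f/11 — 1 stop smaller aperture (darker).
Shutter speed: 1/2000 → 1/4000 — 1 stop faster (darker).
Net so far: 4 stops darker. ISO: 3200 → 6400 → 12800 → 25600 → 51200.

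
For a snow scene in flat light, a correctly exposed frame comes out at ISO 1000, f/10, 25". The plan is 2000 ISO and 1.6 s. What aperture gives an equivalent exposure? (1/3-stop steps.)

f/3.5

ISO: 1000 → 1250 → 1600 → 2000 — 1 stop raised (brighter).
Shutter speed: 25 → 20 → 15 → 13 → 10 → 8 → 6 → 5 → 4 → 3.2 → 2.5 → 2 → 1.6 — 4 stops faster (darker).
Net change so far: 3 stops darker. Offset with the aperture: f/10 → f/9 → f/8 → f/7.1 → f/6.3 → f/5.6 → f/5 → f/4.5 → f/4 → f/3.5.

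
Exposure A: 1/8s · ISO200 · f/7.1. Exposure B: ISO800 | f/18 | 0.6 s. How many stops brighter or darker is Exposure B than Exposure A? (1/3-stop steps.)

1 2/3 stops brighter

Aperture: f/7.1 → f/8 → f/9 → f/10 → f/11 → f/13 → f/14 → f/16 → f/18 — 2 2/3 stops stopped down (darker).
Shutter speed: 1/8 → 1/6 → 1/5 → 1/4 → 0.3 → 0.4 → 0.5 → 0.6 — 2 1/3 stops slower (brighter).
ISO: 200 → 250 → 320 → 400 → 500 → 640 → 800 — 2 stops raised (brighter).
Net: −2 2/3 +2 1/3 +2 = +1 2/3 stops.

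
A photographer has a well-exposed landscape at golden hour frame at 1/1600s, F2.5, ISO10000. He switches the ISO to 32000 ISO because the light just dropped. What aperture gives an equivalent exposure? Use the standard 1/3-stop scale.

f/4.5

ISO: 10000 → 12800 → 16000 → 20000 → 25600 → 32000 — 1 2/3 stops raised (brighter).
Need 1 2/3 stops darker from the aperture: f/2.5 → f/2.8 → f/3.2 → f/3.5 → f/4 → f/4.5.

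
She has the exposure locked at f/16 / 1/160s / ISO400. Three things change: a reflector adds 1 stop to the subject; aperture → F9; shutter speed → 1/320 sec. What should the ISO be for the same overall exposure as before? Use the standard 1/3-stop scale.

ISO 125

Scene light: 1 stop brighter.
Aperture: f/16 → f/14 → f/13 → f/11 → f/10 → f/9 — 1 2/3 stops wider (brighter).
Shutter speed: 1/160 → 1/200 → 1/250 → 1/320 — 1 stop shorter (darker).
Net so far: 1 2/3 stops brighter. ISO: 400 → 320 → 250 → 200 → 160 → 125.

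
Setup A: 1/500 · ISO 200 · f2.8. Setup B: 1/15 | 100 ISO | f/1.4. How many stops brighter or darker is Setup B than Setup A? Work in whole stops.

6 stops brighter

Aperture: f/2.8 → f/2 → f/1.4 — 2 stops larger aperture (brighter).
Shutter speed: 1/500 → 1/250 → 1/125 → 1/60 → 1/30 → 1/15 — 5 stops slower (brighter).
ISO: 200 → 100 — 1 stop dropped (darker).
Net: +2 +5 −1 = +6 stops.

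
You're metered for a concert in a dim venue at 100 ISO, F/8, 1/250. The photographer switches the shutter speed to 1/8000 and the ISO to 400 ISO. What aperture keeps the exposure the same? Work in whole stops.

f/2.8

Shutter speed: 1/250 → 1/500 → 1/1000 → 1/2000 → 1/4000 → 1/8000 — 5 stops shorter (darker).
ISO: 100 → 200 → 400 — 2 stops higher (brighter).
Net change so far: 3 stops darker. Offset with the aperture: f/8 → f/5.6 → f/4 → f/2.8.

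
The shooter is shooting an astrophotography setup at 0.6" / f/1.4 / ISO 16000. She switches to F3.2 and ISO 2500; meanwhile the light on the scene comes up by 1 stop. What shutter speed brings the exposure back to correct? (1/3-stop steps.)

10 s

Scene light: 1 stop brighter.
Aperture: f/1.4 → f/1.6 → f/1.8 → f/2 → f/2.2 → f/2.5 → f/2.8 → f/3.2 — 2 1/3 stops smaller aperture (darker).
ISO: 16000 → 12800 → 10000 → 8000 → 6400 → 5000 → 4000 → 3200 → 2500 — 2 2/3 stops lower (darker).
Net so far: 4 stops darker. Shutter speed: 0.6 → 0.8 → 1 → 1.3 → 1.6 → 2 → 2.5 → 3.2 → 4 → 5 → 6 → 8 → 10.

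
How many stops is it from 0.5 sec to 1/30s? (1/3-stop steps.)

4 stops

0.5 → 0.4 → 0.3 → 1/4 → 1/5 → 1/6 → 1/8 → 1/10 → 1/13 → 1/15 → 1/20 → 1/25 → 1/30 — count the steps: 12 third-stops = 4 stops.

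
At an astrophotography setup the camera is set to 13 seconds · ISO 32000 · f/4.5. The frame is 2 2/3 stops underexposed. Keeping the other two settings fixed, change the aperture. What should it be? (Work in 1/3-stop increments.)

Underexposed by 2 2/3 stops → need 2 2/3 stops brighter.
Aperture: f/4.5 → f/4 → f/3.5 → f/3.2 → f/2.8 → f/2.5 → f/2.2 → f/2 → f/1.8.

f/1.8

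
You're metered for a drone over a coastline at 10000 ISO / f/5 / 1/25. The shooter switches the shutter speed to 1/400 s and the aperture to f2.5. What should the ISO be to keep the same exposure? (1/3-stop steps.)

ISO 40000

Shutter speed: 1/25 → 1/30 → 1/40 → 1/50 → 1/60 → 1/80 → 1/100 → 1/125 → 1/160 → 1/200 → 1/250 → 1/320 → 1/400 — 4 stops faster (darker).
Aperture: f/5 → f/4.5 → f/4 → f/3.5 → f/3.2 → f/2.8 → f/2.5 — 2 stops larger aperture (brighter).
Net change so far: 2 stops darker. Offset with the ISO: 10000 → 12800 → 16000 → 20000 → 25600 → 32000 → 40000.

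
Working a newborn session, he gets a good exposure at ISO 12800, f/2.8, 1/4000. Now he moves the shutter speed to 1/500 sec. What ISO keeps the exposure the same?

Shutter speed: 1/4000 → 1/2000 → 1/1000 → 1/500 — 3 stops slower (brighter).
Need 3 stops darker from the ISO: 12800 → 6400 → 3200 → 1600.

ISO 1600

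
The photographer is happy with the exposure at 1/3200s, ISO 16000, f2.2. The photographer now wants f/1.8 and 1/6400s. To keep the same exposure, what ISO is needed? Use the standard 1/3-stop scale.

ISO 20000

Aperture: f/2.2 → f/2 → f/1.8 — 2/3 stop opened up (brighter).
Shutter speed: 1/3200 → 1/4000 → 1/5000 → 1/6400 — 1 stop faster (darker).
Net change so far: 1/3 stop darker. Offset with the ISO: 16000 → 20000.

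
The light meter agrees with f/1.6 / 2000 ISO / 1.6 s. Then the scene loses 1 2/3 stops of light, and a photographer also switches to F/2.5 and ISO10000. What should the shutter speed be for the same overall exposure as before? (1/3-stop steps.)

2.5 s

Scene light: 1 2/3 stops darker.
Aperture: f/1.6 → f/1.8 → f/2 → f/2.2 → f/2.5 — 1 1/3 stops smaller aperture (darker).
ISO: 2000 → 2500 → 3200 → 4000 → 5000 → 6400 → 8000 → 10000 — 2 1/3 stops higher (brighter).
Net so far: 2/3 stop darker. Shutter speed: 1.6 → 2 → 2.5.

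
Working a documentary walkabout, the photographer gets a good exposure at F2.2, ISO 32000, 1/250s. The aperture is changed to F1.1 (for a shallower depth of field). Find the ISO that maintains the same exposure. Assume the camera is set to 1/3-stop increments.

Aperture: f/2.2 → f/2 → f/1.8 → f/1.6 → f/1.4 → f/1.2 → f/1.1 — 2 stops wider (brighter).
Need 2 stops darker from the ISO: 32000 → 25600 → 20000 → 16000 → 12800 → 10000 → 8000.

ISO 8000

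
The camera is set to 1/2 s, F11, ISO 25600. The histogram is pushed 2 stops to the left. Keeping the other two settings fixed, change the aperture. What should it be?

Underexposed by 2 stops → need 2 stops brighter.
Aperture: f/11 → f/8 → f/5.6.

f/5.6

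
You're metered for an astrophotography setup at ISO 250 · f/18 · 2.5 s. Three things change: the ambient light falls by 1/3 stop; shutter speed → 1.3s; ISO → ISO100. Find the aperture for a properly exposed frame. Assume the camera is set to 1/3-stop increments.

f/7.1

Scene light: 1/3 stop darker.
Shutter speed: 2.5 → 2 → 1.6 → 1.3 — 1 stop faster (darker).
ISO: 250 → 200 → 160 → 125 → 100 — 1 1/3 stops dropped (darker).
Net so far: 2 2/3 stops darker. Aperture: f/18 → f/16 → f/14 → f/13 → f/11 → f/10 → f/9 → f/8 → f/7.1.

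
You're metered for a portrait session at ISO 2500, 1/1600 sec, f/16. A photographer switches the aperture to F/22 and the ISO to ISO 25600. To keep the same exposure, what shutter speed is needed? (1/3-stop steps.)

1/8000s

Aperture: f/16 → f/18 → f/20 → f/22 — 1 stop smaller aperture (darker).
ISO: 2500 → 3200 → 4000 → 5000 → 6400 → 8000 → 10000 → 12800 → 16000 → 20000 → 25600 — 3 1/3 stops higher (brighter).
Net change so far: 2 1/3 stops brighter. Offset with the shutter speed: 1/1600 → 1/2000 → 1/2500 → 1/3200 → 1/4000 → 1/5000 → 1/6400 → 1/8000.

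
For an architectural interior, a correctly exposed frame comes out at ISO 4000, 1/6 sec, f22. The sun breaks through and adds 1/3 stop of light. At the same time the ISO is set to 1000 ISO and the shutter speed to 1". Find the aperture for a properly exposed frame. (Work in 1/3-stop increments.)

f/32

Scene light: 1/3 stop brighter.
ISO: 4000 → 3200 → 2500 → 2000 → 1600 → 1250 → 1000 — 2 stops dropped (darker).
Shutter speed: 1/6 → 1/5 → 1/4 → 0.3 → 0.4 → 0.5 → 0.6 → 0.8 → 1 — 2 2/3 stops longer (brighter).
Net so far: 1 stop brighter. Aperture: f/22 → f/25 → f/29 → f/32.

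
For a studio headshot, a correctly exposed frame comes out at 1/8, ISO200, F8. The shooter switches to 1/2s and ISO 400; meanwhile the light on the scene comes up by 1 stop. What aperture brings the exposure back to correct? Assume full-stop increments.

Scene light: 1 stop brighter.
Shutter speed: 1/8 → 1/4 → 1/2 — 2 stops slower (brighter).
ISO: 200 → 400 — 1 stop raised (brighter).
Net so far: 4 stops brighter. Aperture: f/8 → f/11 → f/16 → f/22 → f/32.

f/32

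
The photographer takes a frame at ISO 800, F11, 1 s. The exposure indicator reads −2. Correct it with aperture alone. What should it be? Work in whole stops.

Underexposed by 2 stops → need 2 stops brighter.
Aperture: f/11 → f/8 → f/5.6.

f/5.6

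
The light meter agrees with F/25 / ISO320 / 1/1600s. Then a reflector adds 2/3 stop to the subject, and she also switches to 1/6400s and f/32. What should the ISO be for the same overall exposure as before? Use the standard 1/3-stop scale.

ISO 1250

Scene light: 2/3 stop brighter.
Shutter speed: 1/1600 → 1/2000 → 1/2500 → 1/3200 → 1/4000 → 1/5000 → 1/6400 — 2 stops faster (darker).
Aperture: f/25 → f/29 → f/32 — 2/3 stop stopped down (darker).
Net so far: 2 stops darker. ISO: 320 → 400 → 500 → 640 → 800 → 1000 → 1250.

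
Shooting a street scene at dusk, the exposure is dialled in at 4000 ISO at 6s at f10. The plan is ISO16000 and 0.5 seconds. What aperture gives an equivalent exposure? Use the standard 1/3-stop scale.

ISO: 4000 → 5000 → 6400 → 8000 → 10000 → 12800 → 16000 — 2 stops higher (brighter).
Shutter speed: 6 → 5 → 4 → 3.2 → 2.5 → 2 → 1.6 → 1.3 → 1 → 0.8 → 0.6 → 0.5 — 3 2/3 stops faster (darker).
Net change so far: 1 2/3 stops darker. Offset with the aperture: f/10 → f/9 → f/8 → f/7.1 → f/6.3 → f/5.6.

f/5.6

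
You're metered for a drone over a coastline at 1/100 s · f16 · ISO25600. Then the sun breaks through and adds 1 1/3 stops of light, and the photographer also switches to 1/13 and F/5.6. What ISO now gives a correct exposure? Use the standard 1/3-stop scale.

ISO 160

Scene light: 1 1/3 stops brighter.
Shutter speed: 1/100 → 1/80 → 1/60 → 1/50 → 1/40 → 1/30 → 1/25 → 1/20 → 1/15 → 1/13 — 3 stops slower (brighter).
Aperture: f/16 → f/14 → f/13 → f/11 → f/10 → f/9 → f/8 → f/7.1 → f/6.3 → f/5.6 — 3 stops opened up (brighter).
Net so far: 7 1/3 stops brighter. ISO: 25600 → 20000 → 16000 → 12800 → 10000 → 8000 → 6400 → 5000 → 4000 → 3200 → 2500 → 2000 → 1600 → 1250 → 1000 → 800 → 640 → 500 → 400 → 320 → 250 → 200 → 160.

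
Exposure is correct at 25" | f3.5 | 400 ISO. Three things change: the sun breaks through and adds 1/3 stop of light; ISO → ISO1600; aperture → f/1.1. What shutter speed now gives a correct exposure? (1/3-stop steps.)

Scene light: 1/3 stop brighter.
ISO: 400 → 500 → 640 → 800 → 1000 → 1250 → 1600 — 2 stops raised (brighter).
Aperture: f/3.5 → f/3.2 → f/2.8 → f/2.5 → f/2.2 → f/2 → f/1.8 → f/1.6 → f/1.4 → f/1.2 → f/1.1 — 3 1/3 stops larger aperture (brighter).
Net so far: 5 2/3 stops brighter. Shutter speed: 25 → 20 → 15 → 13 → 10 → 8 → 6 → 5 → 4 → 3.2 → 2.5 → 2 → 1.6 → 1.3 → 1 → 0.8 → 0.6 → 0.5.

0.5 s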